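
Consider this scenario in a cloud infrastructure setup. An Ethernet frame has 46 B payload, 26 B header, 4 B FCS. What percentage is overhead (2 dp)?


Given: payload = 46 B, header = 26 B, trailer = 4 B
Overhead bytes = header + trailer = 26 + 4 = 30
Total frame = payload + overhead = 46 + 30 = 76
Overhead % = 30 / 76 * 100 = 39.4737% -> 39.47% (2 dp)

39.47


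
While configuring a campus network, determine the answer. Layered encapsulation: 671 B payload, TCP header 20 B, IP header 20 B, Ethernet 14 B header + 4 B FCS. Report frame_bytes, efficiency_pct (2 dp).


TCP segment = 671 + 20 = 691 B
IP packet = 691 + 20 = 711 B
Ethernet frame = 711 + 14 + 4 = 729 B
Efficiency = app / frame = 671 / 729 = 0.920439 = 92.0439% -> 92.04% (2 dp)

729, 92.04


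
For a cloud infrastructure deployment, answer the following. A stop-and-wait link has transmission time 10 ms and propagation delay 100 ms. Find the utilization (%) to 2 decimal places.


Given: Ttrans = 10 ms, Tprop = 100 ms
RTT = 2 * Tprop = 2 * 100 = 200 ms
U = Ttrans / (Ttrans + RTT)
U = 10 / (10 + 200)
U = 10 / 210 = 0.047619
U% = 4.76%

4.76


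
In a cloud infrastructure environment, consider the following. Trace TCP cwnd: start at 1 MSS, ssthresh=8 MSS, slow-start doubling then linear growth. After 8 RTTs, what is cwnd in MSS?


RTT 0: cwnd = 1 MSS (initial)
RTT 1: cwnd = 2 MSS (slow start, doubled)
RTT 2: cwnd = 4 MSS (slow start, doubled)
RTT 3: cwnd = 8 MSS (slow start, doubled)
RTT 4: cwnd = 9 MSS (congestion avoidance, +1)
RTT 5: cwnd = 10 MSS (congestion avoidance, +1)
RTT 6: cwnd = 11 MSS (congestion avoidance, +1)
RTT 7: cwnd = 12 MSS (congestion avoidance, +1)
RTT 8: cwnd = 13 MSS (congestion avoidance, +1)

13


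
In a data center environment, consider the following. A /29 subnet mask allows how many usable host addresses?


Given: subnet mask /29
Host bits = 32 - 29 = 3
Total addresses = 2^3 = 8
Usable hosts = 8 - 2 (network + broadcast) = 6

6


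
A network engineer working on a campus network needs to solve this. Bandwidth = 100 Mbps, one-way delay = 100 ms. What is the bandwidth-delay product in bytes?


Given: bandwidth = 100 Mbps, delay = 100 ms
BDP in bits = 100 * 10^6 * 100 / 1000
BDP in bits = 10000000
BDP in bytes = 10000000 / 8 = 1250000

1250000


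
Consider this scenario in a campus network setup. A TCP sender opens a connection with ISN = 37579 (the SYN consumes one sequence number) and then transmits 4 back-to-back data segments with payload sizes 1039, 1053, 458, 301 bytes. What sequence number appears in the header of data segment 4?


The SYN occupies sequence number ISN = 37579, so the first data byte is ISN + 1 = 37580.
SEQ of data segment i = (ISN + 1) + sum of payload sizes of segments 1..i-1.
Segment 1: SEQ = 37580, payload = 1039 bytes
Segment 2: SEQ = 38619, payload = 1053 bytes
Segment 3: SEQ = 39672, payload = 458 bytes
Segment 4: SEQ = 40130, payload = 301 bytes
SEQ of segment 4 = 37580 + 1039 + 1053 + 458 = 40130

40130


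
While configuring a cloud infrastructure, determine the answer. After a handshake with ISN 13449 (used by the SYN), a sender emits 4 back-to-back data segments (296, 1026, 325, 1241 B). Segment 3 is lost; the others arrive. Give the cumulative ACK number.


SYN uses sequence number 13449; first data byte = ISN + 1 = 13450.
Segment 1: SEQ = 13450, len = 296 B, covers [13450, 13745]
Segment 2: SEQ = 13746, len = 1026 B, covers [13746, 14771]
Segment 3: SEQ = 14772, len = 325 B, covers [14772, 15096] [LOST]
Segment 4: SEQ = 15097, len = 1241 B, covers [15097, 16337]
In-order data received: bytes [13450, 14771] (segments 1..2).
Segment 3 missing -> gap begins at byte 14772; later segments buffered out of order.
Cumulative ACK = next expected in-order byte = 13450 + 296 + 1026 = 14772

14772


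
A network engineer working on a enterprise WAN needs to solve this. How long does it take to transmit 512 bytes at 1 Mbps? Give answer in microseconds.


Given: packet = 512 bytes, bandwidth = 1 Mbps
Packet in bits = 512 * 8 = 4096 bits
Bandwidth = 1 * 10^6 = 1000000 bps
Time = 4096 / 1000000 seconds
Time in us = 4096 * 10^6 / 1000000 = 4096

4096


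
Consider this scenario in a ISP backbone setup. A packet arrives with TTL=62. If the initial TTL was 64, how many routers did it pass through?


Given: initial TTL = 64, received TTL = 62
Hops = initial TTL - received TTL
Hops = 64 - 62 = 2

2


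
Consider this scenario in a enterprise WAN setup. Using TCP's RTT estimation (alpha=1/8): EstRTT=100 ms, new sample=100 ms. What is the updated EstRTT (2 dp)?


Given: EstRTT = 100 ms, SampleRTT = 100 ms, alpha = 1/8
New EstRTT = (1 - alpha) * EstRTT + alpha * SampleRTT
(7/8) * 100 = 87.5
(1/8) * 100 = 12.5
New EstRTT = 87.5 + 12.5 = 100 ms -> 100.00 ms (2 dp)

100.00


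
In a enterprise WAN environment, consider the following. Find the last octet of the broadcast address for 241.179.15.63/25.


Given: IP = 241.179.15.63, prefix = /25
Host bits = 32 - 25 = 7
Network last octet = 63 AND mask = 0
Host part size = 2^7 - 1 = 127
Broadcast last octet = 0 OR 127 = 127

127


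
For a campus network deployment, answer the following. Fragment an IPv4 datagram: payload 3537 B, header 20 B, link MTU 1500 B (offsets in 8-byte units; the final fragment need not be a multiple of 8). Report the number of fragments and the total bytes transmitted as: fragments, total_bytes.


Max data per non-final fragment = floor((MTU - header)/8)*8 = floor((1500 - 20)/8)*8 = floor(1480/8)*8 = 1480 B
Final fragment needs no 8-byte alignment: it can carry up to MTU - header = 1480 B
Non-final fragments needed = ceil((payload - 1480) / 1480) = ceil(2057/1480) = ceil(1.3899) = 2
Number of fragments = 2 + 1 = 3
Fragment sizes (data): 2 * 1480 B + 577 B (last, 577 <= 1480 OK)
Total bytes sent = payload + n_frags * header = 3537 + 3*20 = 3537 + 60 = 3597 B

3, 3597


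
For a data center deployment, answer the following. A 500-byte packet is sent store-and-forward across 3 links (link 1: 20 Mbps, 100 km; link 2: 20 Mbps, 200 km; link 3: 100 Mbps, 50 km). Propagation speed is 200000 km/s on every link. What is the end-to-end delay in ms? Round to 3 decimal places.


Packet = 500 bytes = 4000 bits. Store-and-forward: sum (t_trans + t_prop) per link.
Link 1: t_trans = 4000/(20*10^6) s = 0.2000 ms; t_prop = 100/200000 s = 0.5000 ms; subtotal = 0.7000 ms
Link 2: t_trans = 4000/(20*10^6) s = 0.2000 ms; t_prop = 200/200000 s = 1.0000 ms; subtotal = 1.2000 ms
Link 3: t_trans = 4000/(100*10^6) s = 0.0400 ms; t_prop = 50/200000 s = 0.2500 ms; subtotal = 0.2900 ms
End-to-end = 0.7000 + 1.2000 + 0.2900 = 2.1900 ms -> 2.190 ms (3 dp)

2.190


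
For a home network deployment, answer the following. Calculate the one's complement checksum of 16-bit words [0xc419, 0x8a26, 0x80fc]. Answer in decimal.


Given words: [0xc419, 0x8a26, 0x80fc]
Step 1: Sum all words
Raw sum = 50201 + 35366 + 33020 = 118587
Step 2: Fold carry: (53051 + 1) = 53052
One's complement = ~53052 & 0xFFFF = 12483

12483


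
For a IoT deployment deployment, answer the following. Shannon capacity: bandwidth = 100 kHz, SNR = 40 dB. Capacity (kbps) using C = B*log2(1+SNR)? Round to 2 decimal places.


Given: B = 100 kHz, SNR = 40 dB
SNR linear = 10^(40/10) = 10000
1 + SNR = 10001
log2(10001) = 13.2878566418
C = 100 * 1000 * 13.2878566418 = 1328785.6642 bps
C = 1328.785664 kbps -> 1328.79 kbps (2 dp)

1328.79


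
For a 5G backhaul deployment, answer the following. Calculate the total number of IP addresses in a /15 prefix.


Given: CIDR prefix /15
Host bits = 32 - 15 = 17
Total addresses = 2^17 = 131072

131072


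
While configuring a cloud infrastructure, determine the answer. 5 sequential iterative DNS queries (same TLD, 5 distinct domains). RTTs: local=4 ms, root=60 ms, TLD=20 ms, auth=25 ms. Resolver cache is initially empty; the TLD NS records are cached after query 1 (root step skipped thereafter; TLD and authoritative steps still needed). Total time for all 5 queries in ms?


Lookup 1 (cold cache): local + root + TLD + auth = 4 + 60 + 20 + 25 = 109 ms
Lookups 2..5 (TLD NS cached -> skip root; new domain -> still ask TLD and auth): local + TLD + auth = 4 + 20 + 25 = 49 ms each
Remaining 4 lookups: 4 * 49 = 196 ms
Total = 109 + 196 = 305 ms

305


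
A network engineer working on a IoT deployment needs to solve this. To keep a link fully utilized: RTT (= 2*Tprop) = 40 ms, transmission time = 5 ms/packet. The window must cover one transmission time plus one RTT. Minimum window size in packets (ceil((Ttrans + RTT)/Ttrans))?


Given: Ttrans = 5 ms, RTT = 40 ms (= 2 * Tprop, Tprop = 20 ms)
Time until first ACK returns = Ttrans + RTT = 5 + 40 = 45 ms
Need W * Ttrans >= Ttrans + RTT  ->  W >= (Ttrans + RTT) / Ttrans
(Ttrans + RTT) / Ttrans = 45 / 5 = 9
W_min = ceil(9) = 9

9


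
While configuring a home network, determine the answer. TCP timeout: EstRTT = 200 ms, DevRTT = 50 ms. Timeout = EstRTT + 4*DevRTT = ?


Given: EstRTT = 200 ms, DevRTT = 50 ms
Timeout = EstRTT + 4 * DevRTT
4 * DevRTT = 4 * 50 = 200
Timeout = 200 + 200 = 400 ms

400


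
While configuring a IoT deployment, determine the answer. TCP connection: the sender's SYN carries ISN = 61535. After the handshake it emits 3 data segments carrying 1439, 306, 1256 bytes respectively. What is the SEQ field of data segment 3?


The SYN occupies sequence number ISN = 61535, so the first data byte is ISN + 1 = 61536.
SEQ of data segment i = (ISN + 1) + sum of payload sizes of segments 1..i-1.
Segment 1: SEQ = 61536, payload = 1439 bytes
Segment 2: SEQ = 62975, payload = 306 bytes
Segment 3: SEQ = 63281, payload = 1256 bytes
SEQ of segment 3 = 61536 + 1439 + 306 = 63281

63281


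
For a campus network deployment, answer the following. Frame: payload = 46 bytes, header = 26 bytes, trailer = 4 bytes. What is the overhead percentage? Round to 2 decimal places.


Given: payload = 46 B, header = 26 B, trailer = 4 B
Overhead bytes = header + trailer = 26 + 4 = 30
Total frame = payload + overhead = 46 + 30 = 76
Overhead % = 30 / 76 * 100 = 39.4737% -> 39.47% (2 dp)

39.47


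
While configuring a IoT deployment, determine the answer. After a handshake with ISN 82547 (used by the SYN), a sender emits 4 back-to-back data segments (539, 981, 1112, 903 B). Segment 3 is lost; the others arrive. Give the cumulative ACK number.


SYN uses sequence number 82547; first data byte = ISN + 1 = 82548.
Segment 1: SEQ = 82548, len = 539 B, covers [82548, 83086]
Segment 2: SEQ = 83087, len = 981 B, covers [83087, 84067]
Segment 3: SEQ = 84068, len = 1112 B, covers [84068, 85179] [LOST]
Segment 4: SEQ = 85180, len = 903 B, covers [85180, 86082]
In-order data received: bytes [82548, 84067] (segments 1..2).
Segment 3 missing -> gap begins at byte 84068; later segments buffered out of order.
Cumulative ACK = next expected in-order byte = 82548 + 539 + 981 = 84068

84068


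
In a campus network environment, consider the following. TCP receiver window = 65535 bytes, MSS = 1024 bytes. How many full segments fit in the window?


Given: RWND = 65535 bytes, MSS = 1024 bytes
Full segments = floor(RWND / MSS)
Full segments = floor(65535 / 1024)
Full segments = floor(63.999) = 63

63


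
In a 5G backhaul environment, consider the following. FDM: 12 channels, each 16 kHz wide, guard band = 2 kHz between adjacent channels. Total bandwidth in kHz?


Given: 12 channels, 16 kHz each, guard = 2 kHz
Channel bandwidth = 12 * 16 = 192 kHz
Guard bands = 11 gaps * 2 kHz = 22 kHz
Total = 192 + 22 = 214 kHz

214


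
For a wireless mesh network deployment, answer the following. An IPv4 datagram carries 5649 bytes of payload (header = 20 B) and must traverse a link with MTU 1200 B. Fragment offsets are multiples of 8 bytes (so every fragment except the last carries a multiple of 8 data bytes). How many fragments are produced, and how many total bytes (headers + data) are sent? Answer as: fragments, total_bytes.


Max data per non-final fragment = floor((MTU - header)/8)*8 = floor((1200 - 20)/8)*8 = floor(1180/8)*8 = 1176 B
Final fragment needs no 8-byte alignment: it can carry up to MTU - header = 1180 B
Non-final fragments needed = ceil((payload - 1180) / 1176) = ceil(4469/1176) = ceil(3.8002) = 4
Number of fragments = 4 + 1 = 5
Fragment sizes (data): 4 * 1176 B + 945 B (last, 945 <= 1180 OK)
Total bytes sent = payload + n_frags * header = 5649 + 5*20 = 5649 + 100 = 5749 B

5, 5749


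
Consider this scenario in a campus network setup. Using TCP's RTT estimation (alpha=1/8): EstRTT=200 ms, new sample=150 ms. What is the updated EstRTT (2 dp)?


Given: EstRTT = 200 ms, SampleRTT = 150 ms, alpha = 1/8
New EstRTT = (1 - alpha) * EstRTT + alpha * SampleRTT
(7/8) * 200 = 175
(1/8) * 150 = 18.75
New EstRTT = 175 + 18.75 = 193.75 ms -> 193.75 ms (2 dp)

193.75


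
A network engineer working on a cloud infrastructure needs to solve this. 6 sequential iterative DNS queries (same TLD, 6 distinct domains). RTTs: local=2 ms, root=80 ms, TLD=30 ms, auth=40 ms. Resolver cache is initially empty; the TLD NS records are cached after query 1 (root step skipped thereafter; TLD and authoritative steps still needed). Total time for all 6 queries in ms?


Lookup 1 (cold cache): local + root + TLD + auth = 2 + 80 + 30 + 40 = 152 ms
Lookups 2..6 (TLD NS cached -> skip root; new domain -> still ask TLD and auth): local + TLD + auth = 2 + 30 + 40 = 72 ms each
Remaining 5 lookups: 5 * 72 = 360 ms
Total = 152 + 360 = 512 ms

512


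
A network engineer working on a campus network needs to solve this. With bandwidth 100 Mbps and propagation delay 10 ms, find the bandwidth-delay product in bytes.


Given: bandwidth = 100 Mbps, delay = 10 ms
BDP in bits = 100 * 10^6 * 10 / 1000
BDP in bits = 1000000
BDP in bytes = 1000000 / 8 = 125000

125000


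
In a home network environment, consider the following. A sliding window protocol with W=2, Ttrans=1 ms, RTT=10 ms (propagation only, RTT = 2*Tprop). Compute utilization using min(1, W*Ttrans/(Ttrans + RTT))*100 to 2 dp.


Given: W = 2, Ttrans = 1 ms, RTT = 10 ms (= 2 * Tprop, Tprop = 5 ms)
Cycle time = Ttrans + RTT = 1 + 10 = 11 ms (first packet sent until its ACK returns)
W * Ttrans = 2 * 1 = 2 ms of sending per cycle
W * Ttrans / (Ttrans + RTT) = 2 / 11 = 0.181818
U = min(1, 0.181818) = 0.181818
U% = 18.18%

18.18


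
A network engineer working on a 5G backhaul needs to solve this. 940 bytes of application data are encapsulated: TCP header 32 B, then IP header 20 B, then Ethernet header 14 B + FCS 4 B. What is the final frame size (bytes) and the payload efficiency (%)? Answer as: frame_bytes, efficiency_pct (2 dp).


TCP segment = 940 + 32 = 972 B
IP packet = 972 + 20 = 992 B
Ethernet frame = 992 + 14 + 4 = 1010 B
Efficiency = app / frame = 940 / 1010 = 0.930693 = 93.0693% -> 93.07% (2 dp)

1010, 93.07


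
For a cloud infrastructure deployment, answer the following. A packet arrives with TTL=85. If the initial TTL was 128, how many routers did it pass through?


Given: initial TTL = 128, received TTL = 85
Hops = initial TTL - received TTL
Hops = 128 - 85 = 43

43


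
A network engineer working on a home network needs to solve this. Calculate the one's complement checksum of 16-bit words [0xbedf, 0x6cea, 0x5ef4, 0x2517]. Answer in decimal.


Given words: [0xbedf, 0x6cea, 0x5ef4, 0x2517]
Step 1: Sum all words
Raw sum = 48863 + 27882 + 24308 + 9495 = 110548
Step 2: Fold carry: (45012 + 1) = 45013
One's complement = ~45013 & 0xFFFF = 20522

20522


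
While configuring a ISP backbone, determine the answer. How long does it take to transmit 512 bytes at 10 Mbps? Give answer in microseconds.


Given: packet = 512 bytes, bandwidth = 10 Mbps
Packet in bits = 512 * 8 = 4096 bits
Bandwidth = 10 * 10^6 = 10000000 bps
Time = 4096 / 10000000 seconds
Time in us = 4096 * 10^6 / 10000000 = 409.6

409.6


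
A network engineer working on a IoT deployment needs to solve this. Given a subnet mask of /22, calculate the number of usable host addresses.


Given: subnet mask /22
Host bits = 32 - 22 = 10
Total addresses = 2^10 = 1024
Usable hosts = 1024 - 2 (network + broadcast) = 1022

1022


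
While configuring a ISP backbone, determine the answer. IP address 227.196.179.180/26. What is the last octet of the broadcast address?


Given: IP = 227.196.179.180, prefix = /26
Host bits = 32 - 26 = 6
Network last octet = 180 AND mask = 128
Host part size = 2^6 - 1 = 63
Broadcast last octet = 128 OR 63 = 191

191


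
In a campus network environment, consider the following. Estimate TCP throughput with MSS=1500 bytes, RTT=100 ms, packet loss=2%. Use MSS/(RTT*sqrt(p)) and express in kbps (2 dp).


Given: MSS = 1500 bytes, RTT = 100 ms, loss = 2%
RTT in seconds = 100 / 1000 = 0.1
Loss rate = 2% = 0.02
sqrt(loss) = sqrt(0.02) = 0.141421356237
Throughput (bytes/s) = 1500 / (0.1 * 0.141421356237) = 106066.0172
Throughput (kbps) = 106066.0172 * 8 / 1000 = 848.528137 -> 848.53 kbps (2 dp)

848.53


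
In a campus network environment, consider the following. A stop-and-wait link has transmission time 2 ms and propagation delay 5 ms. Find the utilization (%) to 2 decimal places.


Given: Ttrans = 2 ms, Tprop = 5 ms
RTT = 2 * Tprop = 2 * 5 = 10 ms
U = Ttrans / (Ttrans + RTT)
U = 2 / (2 + 10)
U = 2 / 12 = 0.166667
U% = 16.67%

16.67


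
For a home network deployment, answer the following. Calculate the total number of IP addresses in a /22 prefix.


Given: CIDR prefix /22
Host bits = 32 - 22 = 10
Total addresses = 2^10 = 1024

1024


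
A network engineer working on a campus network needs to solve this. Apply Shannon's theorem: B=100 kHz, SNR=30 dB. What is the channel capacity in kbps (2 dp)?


Given: B = 100 kHz, SNR = 30 dB
SNR linear = 10^(30/10) = 1000
1 + SNR = 1001
log2(1001) = 9.9672262588
C = 100 * 1000 * 9.9672262588 = 996722.6259 bps
C = 996.722626 kbps -> 996.72 kbps (2 dp)

996.72


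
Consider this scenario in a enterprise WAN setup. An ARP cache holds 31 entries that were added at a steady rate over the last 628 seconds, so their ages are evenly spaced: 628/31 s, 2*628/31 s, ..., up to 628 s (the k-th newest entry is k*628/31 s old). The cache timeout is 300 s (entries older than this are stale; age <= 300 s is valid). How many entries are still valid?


Ages are k * 628/31 s for k = 1..31 (spacing = 20.2581 s).
Entry k is valid iff k * 628/31 <= 300 iff k <= 31 * 300 / 628 = 14.8089
n_valid = floor(14.8089) = 14
(n_stale = 31 - 14 = 17)

14


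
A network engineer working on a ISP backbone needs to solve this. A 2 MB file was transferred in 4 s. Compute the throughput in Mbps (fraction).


Given: file = 2 MB, time = 4 s
File in Mb = 2 * 8 = 16 Mb
Throughput = 16 / 4 Mbps
Throughput = 4 Mbps

4


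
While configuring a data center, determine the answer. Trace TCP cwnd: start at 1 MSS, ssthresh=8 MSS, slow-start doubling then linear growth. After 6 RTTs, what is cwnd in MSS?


RTT 0: cwnd = 1 MSS (initial)
RTT 1: cwnd = 2 MSS (slow start, doubled)
RTT 2: cwnd = 4 MSS (slow start, doubled)
RTT 3: cwnd = 8 MSS (slow start, doubled)
RTT 4: cwnd = 9 MSS (congestion avoidance, +1)
RTT 5: cwnd = 10 MSS (congestion avoidance, +1)
RTT 6: cwnd = 11 MSS (congestion avoidance, +1)

11


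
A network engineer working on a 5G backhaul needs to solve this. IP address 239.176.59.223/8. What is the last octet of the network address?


Given: IP = 239.176.59.223, prefix = /8
Subnet mask = 255.0.0.0
Last octet of IP: 223
Last octet of mask: 0
Network last octet = 223 AND 0 = 0

0


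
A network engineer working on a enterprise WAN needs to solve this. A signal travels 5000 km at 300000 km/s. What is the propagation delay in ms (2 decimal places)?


Given: distance = 5000 km, speed = 300000 km/s
Delay = distance / speed = 5000 / 300000 seconds
Delay in ms = 5000 * 1000 / 300000
Delay = 16.6667 ms
Rounded to 2 dp = 16.67 ms

16.67


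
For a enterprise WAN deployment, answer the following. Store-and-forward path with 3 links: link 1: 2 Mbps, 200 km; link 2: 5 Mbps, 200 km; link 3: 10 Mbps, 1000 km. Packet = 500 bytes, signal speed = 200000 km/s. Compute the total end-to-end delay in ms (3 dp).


Packet = 500 bytes = 4000 bits. Store-and-forward: sum (t_trans + t_prop) per link.
Link 1: t_trans = 4000/(2*10^6) s = 2.0000 ms; t_prop = 200/200000 s = 1.0000 ms; subtotal = 3.0000 ms
Link 2: t_trans = 4000/(5*10^6) s = 0.8000 ms; t_prop = 200/200000 s = 1.0000 ms; subtotal = 1.8000 ms
Link 3: t_trans = 4000/(10*10^6) s = 0.4000 ms; t_prop = 1000/200000 s = 5.0000 ms; subtotal = 5.4000 ms
End-to-end = 3.0000 + 1.8000 + 5.4000 = 10.2000 ms -> 10.200 ms (3 dp)

10.200


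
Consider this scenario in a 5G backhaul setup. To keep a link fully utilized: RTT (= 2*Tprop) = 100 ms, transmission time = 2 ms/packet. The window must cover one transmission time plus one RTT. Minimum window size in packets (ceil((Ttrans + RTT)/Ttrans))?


Given: Ttrans = 2 ms, RTT = 100 ms (= 2 * Tprop, Tprop = 50 ms)
Time until first ACK returns = Ttrans + RTT = 2 + 100 = 102 ms
Need W * Ttrans >= Ttrans + RTT  ->  W >= (Ttrans + RTT) / Ttrans
(Ttrans + RTT) / Ttrans = 102 / 2 = 51
W_min = ceil(51) = 51

51


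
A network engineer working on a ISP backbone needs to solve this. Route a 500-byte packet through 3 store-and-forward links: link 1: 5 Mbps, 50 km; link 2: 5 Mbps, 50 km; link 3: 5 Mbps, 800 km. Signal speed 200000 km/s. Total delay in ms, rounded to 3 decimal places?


Packet = 500 bytes = 4000 bits. Store-and-forward: sum (t_trans + t_prop) per link.
Link 1: t_trans = 4000/(5*10^6) s = 0.8000 ms; t_prop = 50/200000 s = 0.2500 ms; subtotal = 1.0500 ms
Link 2: t_trans = 4000/(5*10^6) s = 0.8000 ms; t_prop = 50/200000 s = 0.2500 ms; subtotal = 1.0500 ms
Link 3: t_trans = 4000/(5*10^6) s = 0.8000 ms; t_prop = 800/200000 s = 4.0000 ms; subtotal = 4.8000 ms
End-to-end = 1.0500 + 1.0500 + 4.8000 = 6.9000 ms -> 6.900 ms (3 dp)

6.900


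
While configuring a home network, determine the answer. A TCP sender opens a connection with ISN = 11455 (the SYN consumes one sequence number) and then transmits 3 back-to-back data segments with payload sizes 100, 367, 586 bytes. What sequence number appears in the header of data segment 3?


The SYN occupies sequence number ISN = 11455, so the first data byte is ISN + 1 = 11456.
SEQ of data segment i = (ISN + 1) + sum of payload sizes of segments 1..i-1.
Segment 1: SEQ = 11456, payload = 100 bytes
Segment 2: SEQ = 11556, payload = 367 bytes
Segment 3: SEQ = 11923, payload = 586 bytes
SEQ of segment 3 = 11456 + 100 + 367 = 11923

11923


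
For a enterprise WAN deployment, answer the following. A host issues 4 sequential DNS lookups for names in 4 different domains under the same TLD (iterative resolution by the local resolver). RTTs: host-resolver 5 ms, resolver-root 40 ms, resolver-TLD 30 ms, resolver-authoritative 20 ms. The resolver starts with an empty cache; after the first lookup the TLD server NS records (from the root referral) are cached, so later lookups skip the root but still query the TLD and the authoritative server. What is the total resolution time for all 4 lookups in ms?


Lookup 1 (cold cache): local + root + TLD + auth = 5 + 40 + 30 + 20 = 95 ms
Lookups 2..4 (TLD NS cached -> skip root; new domain -> still ask TLD and auth): local + TLD + auth = 5 + 30 + 20 = 55 ms each
Remaining 3 lookups: 3 * 55 = 165 ms
Total = 95 + 165 = 260 ms

260


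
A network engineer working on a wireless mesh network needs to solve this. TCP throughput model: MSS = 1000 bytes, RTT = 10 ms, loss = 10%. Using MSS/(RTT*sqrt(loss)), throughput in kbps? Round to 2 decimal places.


Given: MSS = 1000 bytes, RTT = 10 ms, loss = 10%
RTT in seconds = 10 / 1000 = 0.01
Loss rate = 10% = 0.1
sqrt(loss) = sqrt(0.1) = 0.316227766017
Throughput (bytes/s) = 1000 / (0.01 * 0.316227766017) = 316227.7660
Throughput (kbps) = 316227.7660 * 8 / 1000 = 2529.822128 -> 2529.82 kbps (2 dp)

2529.82


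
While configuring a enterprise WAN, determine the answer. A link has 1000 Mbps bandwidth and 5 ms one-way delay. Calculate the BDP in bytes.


Given: bandwidth = 1000 Mbps, delay = 5 ms
BDP in bits = 1000 * 10^6 * 5 / 1000
BDP in bits = 5000000
BDP in bytes = 5000000 / 8 = 625000

625000


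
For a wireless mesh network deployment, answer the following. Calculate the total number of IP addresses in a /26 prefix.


Given: CIDR prefix /26
Host bits = 32 - 26 = 6
Total addresses = 2^6 = 64

64


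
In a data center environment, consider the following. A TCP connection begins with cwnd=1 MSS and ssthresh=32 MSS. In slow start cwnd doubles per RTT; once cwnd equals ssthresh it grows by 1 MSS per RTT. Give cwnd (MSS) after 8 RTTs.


RTT 0: cwnd = 1 MSS (initial)
RTT 1: cwnd = 2 MSS (slow start, doubled)
RTT 2: cwnd = 4 MSS (slow start, doubled)
RTT 3: cwnd = 8 MSS (slow start, doubled)
RTT 4: cwnd = 16 MSS (slow start, doubled)
RTT 5: cwnd = 32 MSS (slow start, doubled)
RTT 6: cwnd = 33 MSS (congestion avoidance, +1)
RTT 7: cwnd = 34 MSS (congestion avoidance, +1)
RTT 8: cwnd = 35 MSS (congestion avoidance, +1)

35


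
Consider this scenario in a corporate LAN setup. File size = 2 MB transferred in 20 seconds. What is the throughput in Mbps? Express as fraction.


Given: file = 2 MB, time = 20 s
File in Mb = 2 * 8 = 16 Mb
Throughput = 16 / 20 Mbps
Throughput = 4/5 Mbps

4/5


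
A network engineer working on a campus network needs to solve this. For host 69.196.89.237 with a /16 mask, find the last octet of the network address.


Given: IP = 69.196.89.237, prefix = /16
Subnet mask = 255.255.0.0
Last octet of IP: 237
Last octet of mask: 0
Network last octet = 237 AND 0 = 0

0


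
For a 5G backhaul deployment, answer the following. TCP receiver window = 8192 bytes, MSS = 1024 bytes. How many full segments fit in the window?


Given: RWND = 8192 bytes, MSS = 1024 bytes
Full segments = floor(RWND / MSS)
Full segments = floor(8192 / 1024)
Full segments = floor(8.0) = 8

8


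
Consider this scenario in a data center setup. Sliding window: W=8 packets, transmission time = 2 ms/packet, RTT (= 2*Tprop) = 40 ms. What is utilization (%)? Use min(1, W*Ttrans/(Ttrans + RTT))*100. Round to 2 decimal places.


Given: W = 8, Ttrans = 2 ms, RTT = 40 ms (= 2 * Tprop, Tprop = 20 ms)
Cycle time = Ttrans + RTT = 2 + 40 = 42 ms (first packet sent until its ACK returns)
W * Ttrans = 8 * 2 = 16 ms of sending per cycle
W * Ttrans / (Ttrans + RTT) = 16 / 42 = 0.380952
U = min(1, 0.380952) = 0.380952
U% = 38.10%

38.10


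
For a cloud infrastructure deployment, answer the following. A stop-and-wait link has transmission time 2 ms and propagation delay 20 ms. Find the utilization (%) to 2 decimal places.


Given: Ttrans = 2 ms, Tprop = 20 ms
RTT = 2 * Tprop = 2 * 20 = 40 ms
U = Ttrans / (Ttrans + RTT)
U = 2 / (2 + 40)
U = 2 / 42 = 0.047619
U% = 4.76%

4.76


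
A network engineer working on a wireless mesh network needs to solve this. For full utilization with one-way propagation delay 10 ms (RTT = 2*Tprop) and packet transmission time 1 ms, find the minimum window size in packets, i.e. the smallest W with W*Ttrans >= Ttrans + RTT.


Given: Ttrans = 1 ms, RTT = 20 ms (= 2 * Tprop, Tprop = 10 ms)
Time until first ACK returns = Ttrans + RTT = 1 + 20 = 21 ms
Need W * Ttrans >= Ttrans + RTT  ->  W >= (Ttrans + RTT) / Ttrans
(Ttrans + RTT) / Ttrans = 21 / 1 = 21
W_min = ceil(21) = 21

21


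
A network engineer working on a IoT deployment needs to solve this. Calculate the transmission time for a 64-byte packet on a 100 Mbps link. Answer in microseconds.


Given: packet = 64 bytes, bandwidth = 100 Mbps
Packet in bits = 64 * 8 = 512 bits
Bandwidth = 100 * 10^6 = 100000000 bps
Time = 512 / 100000000 seconds
Time in us = 512 * 10^6 / 100000000 = 5.12

5.12


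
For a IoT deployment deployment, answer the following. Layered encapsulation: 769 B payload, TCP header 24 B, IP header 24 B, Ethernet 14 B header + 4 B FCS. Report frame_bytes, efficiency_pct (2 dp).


TCP segment = 769 + 24 = 793 B
IP packet = 793 + 24 = 817 B
Ethernet frame = 817 + 14 + 4 = 835 B
Efficiency = app / frame = 769 / 835 = 0.920958 = 92.0958% -> 92.10% (2 dp)

835, 92.10


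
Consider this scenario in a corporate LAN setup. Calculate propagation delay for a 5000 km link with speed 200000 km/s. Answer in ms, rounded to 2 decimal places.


Given: distance = 5000 km, speed = 200000 km/s
Delay = distance / speed = 5000 / 200000 seconds
Delay in ms = 5000 * 1000 / 200000
Delay = 25.0000 ms
Rounded to 2 dp = 25.00 ms

25.00


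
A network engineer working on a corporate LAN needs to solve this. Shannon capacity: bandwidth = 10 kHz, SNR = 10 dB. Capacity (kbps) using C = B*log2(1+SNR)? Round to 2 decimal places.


Given: B = 10 kHz, SNR = 10 dB
SNR linear = 10^(10/10) = 10
1 + SNR = 11
log2(11) = 3.4594316186
C = 10 * 1000 * 3.4594316186 = 34594.3162 bps
C = 34.594316 kbps -> 34.59 kbps (2 dp)

34.59


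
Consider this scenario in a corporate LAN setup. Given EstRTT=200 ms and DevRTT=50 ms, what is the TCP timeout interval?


Given: EstRTT = 200 ms, DevRTT = 50 ms
Timeout = EstRTT + 4 * DevRTT
4 * DevRTT = 4 * 50 = 200
Timeout = 200 + 200 = 400 ms

400


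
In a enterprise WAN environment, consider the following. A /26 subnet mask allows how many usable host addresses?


Given: subnet mask /26
Host bits = 32 - 26 = 6
Total addresses = 2^6 = 64
Usable hosts = 64 - 2 (network + broadcast) = 62

62


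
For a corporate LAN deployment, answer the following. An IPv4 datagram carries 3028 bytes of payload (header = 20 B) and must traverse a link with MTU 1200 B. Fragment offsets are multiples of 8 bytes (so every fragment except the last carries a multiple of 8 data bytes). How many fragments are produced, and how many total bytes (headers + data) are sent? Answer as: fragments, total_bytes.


Max data per non-final fragment = floor((MTU - header)/8)*8 = floor((1200 - 20)/8)*8 = floor(1180/8)*8 = 1176 B
Final fragment needs no 8-byte alignment: it can carry up to MTU - header = 1180 B
Non-final fragments needed = ceil((payload - 1180) / 1176) = ceil(1848/1176) = ceil(1.5714) = 2
Number of fragments = 2 + 1 = 3
Fragment sizes (data): 2 * 1176 B + 676 B (last, 676 <= 1180 OK)
Total bytes sent = payload + n_frags * header = 3028 + 3*20 = 3028 + 60 = 3088 B

3, 3088


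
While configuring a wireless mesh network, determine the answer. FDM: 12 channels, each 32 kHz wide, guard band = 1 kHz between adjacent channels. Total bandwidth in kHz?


Given: 12 channels, 32 kHz each, guard = 1 kHz
Channel bandwidth = 12 * 32 = 384 kHz
Guard bands = 11 gaps * 1 kHz = 11 kHz
Total = 384 + 11 = 395 kHz

395


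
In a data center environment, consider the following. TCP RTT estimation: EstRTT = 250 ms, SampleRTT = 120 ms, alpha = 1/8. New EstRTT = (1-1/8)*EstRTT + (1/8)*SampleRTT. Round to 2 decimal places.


Given: EstRTT = 250 ms, SampleRTT = 120 ms, alpha = 1/8
New EstRTT = (1 - alpha) * EstRTT + alpha * SampleRTT
(7/8) * 250 = 218.75
(1/8) * 120 = 15
New EstRTT = 218.75 + 15 = 233.75 ms -> 233.75 ms (2 dp)

233.75


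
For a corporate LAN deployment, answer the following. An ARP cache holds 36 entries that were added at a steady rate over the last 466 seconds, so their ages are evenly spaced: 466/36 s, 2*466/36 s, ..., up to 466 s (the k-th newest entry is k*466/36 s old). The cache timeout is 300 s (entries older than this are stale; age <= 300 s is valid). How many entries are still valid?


Ages are k * 466/36 s for k = 1..36 (spacing = 12.9444 s).
Entry k is valid iff k * 466/36 <= 300 iff k <= 36 * 300 / 466 = 23.1760
n_valid = floor(23.1760) = 23
(n_stale = 36 - 23 = 13)

23


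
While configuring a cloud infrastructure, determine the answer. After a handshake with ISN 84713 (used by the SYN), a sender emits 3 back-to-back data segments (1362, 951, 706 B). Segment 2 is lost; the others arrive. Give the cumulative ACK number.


SYN uses sequence number 84713; first data byte = ISN + 1 = 84714.
Segment 1: SEQ = 84714, len = 1362 B, covers [84714, 86075]
Segment 2: SEQ = 86076, len = 951 B, covers [86076, 87026] [LOST]
Segment 3: SEQ = 87027, len = 706 B, covers [87027, 87732]
In-order data received: bytes [84714, 86075] (segments 1..1).
Segment 2 missing -> gap begins at byte 86076; later segments buffered out of order.
Cumulative ACK = next expected in-order byte = 84714 + 1362 = 86076

86076


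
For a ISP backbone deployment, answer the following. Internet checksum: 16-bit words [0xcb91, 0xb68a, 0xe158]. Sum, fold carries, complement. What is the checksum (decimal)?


Given words: [0xcb91, 0xb68a, 0xe158]
Step 1: Sum all words
Raw sum = 52113 + 46730 + 57688 = 156531
Step 2: Fold carry: (25459 + 2) = 25461
One's complement = ~25461 & 0xFFFF = 40074

40074


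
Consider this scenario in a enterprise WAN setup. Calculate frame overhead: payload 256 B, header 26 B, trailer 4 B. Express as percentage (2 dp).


Given: payload = 256 B, header = 26 B, trailer = 4 B
Overhead bytes = header + trailer = 26 + 4 = 30
Total frame = payload + overhead = 256 + 30 = 286
Overhead % = 30 / 286 * 100 = 10.4895% -> 10.49% (2 dp)

10.49


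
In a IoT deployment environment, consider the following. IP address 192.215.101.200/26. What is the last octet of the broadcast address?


Given: IP = 192.215.101.200, prefix = /26
Host bits = 32 - 26 = 6
Network last octet = 200 AND mask = 192
Host part size = 2^6 - 1 = 63
Broadcast last octet = 192 OR 63 = 255

255


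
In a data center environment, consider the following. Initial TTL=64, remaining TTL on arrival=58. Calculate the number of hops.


Given: initial TTL = 64, received TTL = 58
Hops = initial TTL - received TTL
Hops = 64 - 58 = 6

6


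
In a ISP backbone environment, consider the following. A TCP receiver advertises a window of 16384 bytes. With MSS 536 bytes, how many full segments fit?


Given: RWND = 16384 bytes, MSS = 536 bytes
Full segments = floor(RWND / MSS)
Full segments = floor(16384 / 536)
Full segments = floor(30.5672) = 30

30


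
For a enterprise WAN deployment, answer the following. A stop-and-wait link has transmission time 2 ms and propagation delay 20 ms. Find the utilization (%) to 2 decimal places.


Given: Ttrans = 2 ms, Tprop = 20 ms
RTT = 2 * Tprop = 2 * 20 = 40 ms
U = Ttrans / (Ttrans + RTT)
U = 2 / (2 + 40)
U = 2 / 42 = 0.047619
U% = 4.76%

4.76


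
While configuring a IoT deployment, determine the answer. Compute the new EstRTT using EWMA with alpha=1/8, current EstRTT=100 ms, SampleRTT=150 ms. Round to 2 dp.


Given: EstRTT = 100 ms, SampleRTT = 150 ms, alpha = 1/8
New EstRTT = (1 - alpha) * EstRTT + alpha * SampleRTT
(7/8) * 100 = 87.5
(1/8) * 150 = 18.75
New EstRTT = 87.5 + 18.75 = 106.25 ms -> 106.25 ms (2 dp)

106.25


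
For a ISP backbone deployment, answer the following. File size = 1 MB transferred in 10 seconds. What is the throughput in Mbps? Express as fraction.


Given: file = 1 MB, time = 10 s
File in Mb = 1 * 8 = 8 Mb
Throughput = 8 / 10 Mbps
Throughput = 4/5 Mbps

4/5


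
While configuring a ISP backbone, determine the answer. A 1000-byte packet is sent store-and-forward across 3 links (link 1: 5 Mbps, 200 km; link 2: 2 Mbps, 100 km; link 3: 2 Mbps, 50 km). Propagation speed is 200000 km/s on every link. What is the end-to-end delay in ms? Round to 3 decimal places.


Packet = 1000 bytes = 8000 bits. Store-and-forward: sum (t_trans + t_prop) per link.
Link 1: t_trans = 8000/(5*10^6) s = 1.6000 ms; t_prop = 200/200000 s = 1.0000 ms; subtotal = 2.6000 ms
Link 2: t_trans = 8000/(2*10^6) s = 4.0000 ms; t_prop = 100/200000 s = 0.5000 ms; subtotal = 4.5000 ms
Link 3: t_trans = 8000/(2*10^6) s = 4.0000 ms; t_prop = 50/200000 s = 0.2500 ms; subtotal = 4.2500 ms
End-to-end = 2.6000 + 4.5000 + 4.2500 = 11.3500 ms -> 11.350 ms (3 dp)

11.350


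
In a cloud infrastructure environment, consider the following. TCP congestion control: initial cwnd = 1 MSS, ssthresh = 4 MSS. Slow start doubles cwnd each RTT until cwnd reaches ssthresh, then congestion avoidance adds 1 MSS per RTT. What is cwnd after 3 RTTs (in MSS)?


RTT 0: cwnd = 1 MSS (initial)
RTT 1: cwnd = 2 MSS (slow start, doubled)
RTT 2: cwnd = 4 MSS (slow start, doubled)
RTT 3: cwnd = 5 MSS (congestion avoidance, +1)

5


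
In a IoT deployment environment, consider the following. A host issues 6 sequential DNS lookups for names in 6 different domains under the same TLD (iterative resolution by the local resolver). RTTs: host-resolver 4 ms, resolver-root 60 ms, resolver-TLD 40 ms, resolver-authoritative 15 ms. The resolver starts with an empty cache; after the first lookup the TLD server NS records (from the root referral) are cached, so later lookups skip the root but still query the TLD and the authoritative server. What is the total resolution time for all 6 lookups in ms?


Lookup 1 (cold cache): local + root + TLD + auth = 4 + 60 + 40 + 15 = 119 ms
Lookups 2..6 (TLD NS cached -> skip root; new domain -> still ask TLD and auth): local + TLD + auth = 4 + 40 + 15 = 59 ms each
Remaining 5 lookups: 5 * 59 = 295 ms
Total = 119 + 295 = 414 ms

414


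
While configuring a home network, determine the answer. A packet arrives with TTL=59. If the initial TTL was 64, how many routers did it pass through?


Given: initial TTL = 64, received TTL = 59
Hops = initial TTL - received TTL
Hops = 64 - 59 = 5

5


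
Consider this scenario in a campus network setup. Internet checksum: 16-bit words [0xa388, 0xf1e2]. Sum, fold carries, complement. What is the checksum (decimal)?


Given words: [0xa388, 0xf1e2]
Step 1: Sum all words
Raw sum = 41864 + 61922 = 103786
Step 2: Fold carry: (38250 + 1) = 38251
One's complement = ~38251 & 0xFFFF = 27284

27284


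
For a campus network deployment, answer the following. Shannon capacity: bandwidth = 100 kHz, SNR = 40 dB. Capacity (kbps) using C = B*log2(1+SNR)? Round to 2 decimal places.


Given: B = 100 kHz, SNR = 40 dB
SNR linear = 10^(40/10) = 10000
1 + SNR = 10001
log2(10001) = 13.2878566418
C = 100 * 1000 * 13.2878566418 = 1328785.6642 bps
C = 1328.785664 kbps -> 1328.79 kbps (2 dp)

1328.79


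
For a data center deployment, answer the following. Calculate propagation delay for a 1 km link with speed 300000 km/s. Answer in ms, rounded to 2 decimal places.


Given: distance = 1 km, speed = 300000 km/s
Delay = distance / speed = 1 / 300000 seconds
Delay in ms = 1 * 1000 / 300000
Delay = 0.0033 ms
Rounded to 2 dp = 0.00 ms

0.00


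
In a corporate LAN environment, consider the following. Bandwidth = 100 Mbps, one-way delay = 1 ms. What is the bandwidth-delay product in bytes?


Given: bandwidth = 100 Mbps, delay = 1 ms
BDP in bits = 100 * 10^6 * 1 / 1000
BDP in bits = 100000
BDP in bytes = 100000 / 8 = 12500

12500


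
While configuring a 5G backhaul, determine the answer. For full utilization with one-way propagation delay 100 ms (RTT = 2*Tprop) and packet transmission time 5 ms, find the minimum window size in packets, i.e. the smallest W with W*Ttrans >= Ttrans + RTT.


Given: Ttrans = 5 ms, RTT = 200 ms (= 2 * Tprop, Tprop = 100 ms)
Time until first ACK returns = Ttrans + RTT = 5 + 200 = 205 ms
Need W * Ttrans >= Ttrans + RTT  ->  W >= (Ttrans + RTT) / Ttrans
(Ttrans + RTT) / Ttrans = 205 / 5 = 41
W_min = ceil(41) = 41

41


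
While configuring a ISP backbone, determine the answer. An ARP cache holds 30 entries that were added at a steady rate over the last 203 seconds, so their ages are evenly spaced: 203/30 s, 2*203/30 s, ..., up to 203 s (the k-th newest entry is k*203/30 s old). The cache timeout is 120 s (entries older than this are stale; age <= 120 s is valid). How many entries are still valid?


Ages are k * 203/30 s for k = 1..30 (spacing = 6.7667 s).
Entry k is valid iff k * 203/30 <= 120 iff k <= 30 * 120 / 203 = 17.7340
n_valid = floor(17.7340) = 17
(n_stale = 30 - 17 = 13)

17


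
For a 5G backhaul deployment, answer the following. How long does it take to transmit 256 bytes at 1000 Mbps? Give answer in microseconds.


Given: packet = 256 bytes, bandwidth = 1000 Mbps
Packet in bits = 256 * 8 = 2048 bits
Bandwidth = 1000 * 10^6 = 1000000000 bps
Time = 2048 / 1000000000 seconds
Time in us = 2048 * 10^6 / 1000000000 = 2.048

2.048
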